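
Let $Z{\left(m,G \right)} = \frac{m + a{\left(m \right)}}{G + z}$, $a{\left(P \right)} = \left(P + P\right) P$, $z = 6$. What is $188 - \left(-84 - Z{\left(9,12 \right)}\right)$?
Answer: $\frac{563}{2} \approx 281.5$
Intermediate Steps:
$a{\left(P \right)} = 2 P^{2}$ ($a{\left(P \right)} = 2 P P = 2 P^{2}$)
$Z{\left(m,G \right)} = \frac{m + 2 m^{2}}{6 + G}$ ($Z{\left(m,G \right)} = \frac{m + 2 m^{2}}{G + 6} = \frac{m + 2 m^{2}}{6 + G}$)
$188 - \left(-84 - Z{\left(9,12 \right)}\right) = 188 - \left(-84 - \frac{9 \left(1 + 2 \cdot 9\right)}{6 + 12}\right) = 188 - \left(-84 - \frac{9 \left(1 + 18\right)}{18}\right) = 188 - \left(-84 - 9 \cdot \frac{1}{18} \cdot 19\right) = 188 - \left(-84 - \frac{19}{2}\right) = 188 - - \frac{187}{2} = 188 + \frac{187}{2} = \frac{563}{2}$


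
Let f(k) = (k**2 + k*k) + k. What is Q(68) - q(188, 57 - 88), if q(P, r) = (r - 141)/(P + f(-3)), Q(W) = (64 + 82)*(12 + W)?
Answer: 2371212/203 ≈ 11681.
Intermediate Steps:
Q(W) = 1752 + 146*W (Q(W) = 146*(12 + W) = 1752 + 146*W)
f(k) = k + 2*k**2 (f(k) = (k**2 + k**2) + k = 2*k**2 + k = k + 2*k**2)
q(P, r) = (-141 + r)/(15 + P) (q(P, r) = (r - 141)/(P - 3*(1 + 2*(-3))) = (-141 + r)/(P - 3*(1 - 6)) = (-141 + r)/(P - 3*(-5)) = (-141 + r)/(P + 15) = (-141 + r)/(15 + P))
Q(68) - q(188, 57 - 88) = (1752 + 146*68) - (-141 + (57 - 88))/(15 + 188) = (1752 + 9928) - (-141 - 31)/203 = 11680 - (-172)/203 = 11680 - 1*(-172/203) = 11680 + 172/203 = 2371212/203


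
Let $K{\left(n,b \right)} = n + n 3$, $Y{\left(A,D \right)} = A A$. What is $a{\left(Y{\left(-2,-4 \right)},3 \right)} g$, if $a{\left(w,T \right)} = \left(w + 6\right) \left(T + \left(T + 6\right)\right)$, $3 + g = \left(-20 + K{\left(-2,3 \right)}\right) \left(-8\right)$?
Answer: $26520$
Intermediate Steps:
$Y{\left(A,D \right)} = A^{2}$
$K{\left(n,b \right)} = 4 n$ ($K{\left(n,b \right)} = n + 3 n = 4 n$)
$g = 221$ ($g = -3 + \left(-20 + 4 \left(-2\right)\right) \left(-8\right) = -3 + \left(-20 - 8\right) \left(-8\right) = -3 - -224 = -3 + 224 = 221$)
$a{\left(w,T \right)} = \left(6 + w\right) \left(6 + 2 T\right)$ ($a{\left(w,T \right)} = \left(6 + w\right) \left(T + \left(6 + T\right)\right) = \left(6 + w\right) \left(6 + 2 T\right)$)
$a{\left(Y{\left(-2,-4 \right)},3 \right)} g = \left(36 + 6 \left(-2\right)^{2} + 12 \cdot 3 + 2 \cdot 3 \left(-2\right)^{2}\right) 221 = \left(36 + 6 \cdot 4 + 36 + 2 \cdot 3 \cdot 4\right) 221 = \left(36 + 24 + 36 + 24\right) 221 = 120 \cdot 221 = 26520$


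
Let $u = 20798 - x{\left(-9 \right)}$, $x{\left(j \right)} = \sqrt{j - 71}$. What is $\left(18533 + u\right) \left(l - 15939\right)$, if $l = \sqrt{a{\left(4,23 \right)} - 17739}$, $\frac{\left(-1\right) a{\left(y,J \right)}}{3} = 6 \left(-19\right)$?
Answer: $- 3 \left(5313 - i \sqrt{1933}\right) \left(39331 - 4 i \sqrt{5}\right) \approx -6.269 \cdot 10^{8} + 5.3302 \cdot 10^{6} i$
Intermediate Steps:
$a{\left(y,J \right)} = 342$ ($a{\left(y,J \right)} = - 3 \cdot 6 \left(-19\right) = \left(-3\right) \left(-114\right) = 342$)
$x{\left(j \right)} = \sqrt{-71 + j}$
$l = 3 i \sqrt{1933}$ ($l = \sqrt{342 - 17739} = \sqrt{-17397} = 3 i \sqrt{1933} \approx 131.9 i$)
$u = 20798 - 4 i \sqrt{5}$ ($u = 20798 - \sqrt{-71 - 9} = 20798 - \sqrt{-80} = 20798 - 4 i \sqrt{5} \approx 20798.0 - 8.9443 i$)
$\left(18533 + u\right) \left(l - 15939\right) = \left(18533 + \left(20798 - 4 i \sqrt{5}\right)\right) \left(3 i \sqrt{1933} - 15939\right) = \left(39331 - 4 i \sqrt{5}\right) \left(-15939 + 3 i \sqrt{1933}\right) = \left(-15939 + 3 i \sqrt{1933}\right) \left(39331 - 4 i \sqrt{5}\right)$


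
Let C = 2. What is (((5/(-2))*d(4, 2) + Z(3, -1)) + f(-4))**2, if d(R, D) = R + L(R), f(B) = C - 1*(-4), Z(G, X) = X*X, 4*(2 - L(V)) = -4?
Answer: 441/4 ≈ 110.25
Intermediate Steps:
L(V) = 3 (L(V) = 2 - 1/4*(-4) = 2 + 1 = 3)
Z(G, X) = X**2
f(B) = 6 (f(B) = 2 - 1*(-4) = 2 + 4 = 6)
d(R, D) = 3 + R (d(R, D) = R + 3 = 3 + R)
(((5/(-2))*d(4, 2) + Z(3, -1)) + f(-4))**2 = (((5/(-2))*(3 + 4) + (-1)**2) + 6)**2 = (((5*(-1/2))*7 + 1) + 6)**2 = ((-5/2*7 + 1) + 6)**2 = ((-35/2 + 1) + 6)**2 = (-33/2 + 6)**2 = (-21/2)**2 = 441/4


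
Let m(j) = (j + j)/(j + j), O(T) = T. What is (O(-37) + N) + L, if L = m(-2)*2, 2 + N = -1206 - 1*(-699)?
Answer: -544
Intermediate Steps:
m(j) = 1 (m(j) = (2*j)/((2*j)) = (2*j)*(1/(2*j)) = 1)
N = -509 (N = -2 + (-1206 - 1*(-699)) = -2 + (-1206 + 699) = -2 - 507 = -509)
L = 2 (L = 1*2 = 2)
(O(-37) + N) + L = (-37 - 509) + 2 = -546 + 2 = -544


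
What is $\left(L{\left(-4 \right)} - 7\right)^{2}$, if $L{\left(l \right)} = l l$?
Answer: $81$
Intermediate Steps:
$L{\left(l \right)} = l^{2}$
$\left(L{\left(-4 \right)} - 7\right)^{2} = \left(\left(-4\right)^{2} - 7\right)^{2} = \left(16 - 7\right)^{2} = 9^{2} = 81$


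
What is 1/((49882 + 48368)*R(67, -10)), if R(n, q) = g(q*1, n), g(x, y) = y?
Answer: 1/6582750 ≈ 1.5191e-7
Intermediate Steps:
R(n, q) = n
1/((49882 + 48368)*R(67, -10)) = 1/((49882 + 48368)*67) = (1/67)/98250 = (1/98250)*(1/67) = 1/6582750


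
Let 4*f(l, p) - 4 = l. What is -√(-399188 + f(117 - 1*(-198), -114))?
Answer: -I*√1596433/2 ≈ -631.75*I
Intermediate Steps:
f(l, p) = 1 + l/4
-√(-399188 + f(117 - 1*(-198), -114)) = -√(-399188 + (1 + (117 - 1*(-198))/4)) = -√(-399188 + (1 + (117 + 198)/4)) = -√(-399188 + (1 + (¼)*315)) = -√(-399188 + (1 + 315/4)) = -√(-399188 + 319/4) = -√(-1596433/4) = -I*√1596433/2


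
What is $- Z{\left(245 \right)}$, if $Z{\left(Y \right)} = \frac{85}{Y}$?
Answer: $- \frac{17}{49} \approx -0.34694$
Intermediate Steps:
$- Z{\left(245 \right)} = - \frac{85}{245} = \left(-1\right) \frac{17}{49} = - \frac{17}{49}$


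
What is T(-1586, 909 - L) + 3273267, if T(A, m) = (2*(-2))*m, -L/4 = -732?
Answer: 3281343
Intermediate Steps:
L = 2928 (L = -4*(-732) = 2928)
T(A, m) = -4*m
T(-1586, 909 - L) + 3273267 = -4*(909 - 1*2928) + 3273267 = -4*(909 - 2928) + 3273267 = -4*(-2019) + 3273267 = 8076 + 3273267 = 3281343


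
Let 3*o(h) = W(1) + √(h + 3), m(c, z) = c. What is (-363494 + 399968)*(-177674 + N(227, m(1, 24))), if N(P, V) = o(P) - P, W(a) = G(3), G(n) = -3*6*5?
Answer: -6489855294 + 12158*√230 ≈ -6.4897e+9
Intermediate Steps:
G(n) = -90 (G(n) = -18*5 = -90)
W(a) = -90
o(h) = -30 + √(3 + h)/3 (o(h) = (-90 + √(h + 3))/3 = (-90 + √(3 + h))/3 = -30 + √(3 + h)/3)
N(P, V) = -30 - P + √(3 + P)/3 (N(P, V) = (-30 + √(3 + P)/3) - P = -30 - P + √(3 + P)/3)
(-363494 + 399968)*(-177674 + N(227, m(1, 24))) = (-363494 + 399968)*(-177674 + (-30 - 1*227 + √(3 + 227)/3)) = 36474*(-177674 + (-30 - 227 + √230/3)) = 36474*(-177674 + (-257 + √230/3)) = 36474*(-177931 + √230/3) = -6489855294 + 12158*√230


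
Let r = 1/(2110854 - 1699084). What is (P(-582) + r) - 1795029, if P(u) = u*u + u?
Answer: -599902359989/411770 ≈ -1.4569e+6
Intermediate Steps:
r = 1/411770 ≈ 2.4285e-6
P(u) = u + u² (P(u) = u² + u = u + u²)
(P(-582) + r) - 1795029 = (-582*(1 - 582) + 1/411770) - 1795029 = (-582*(-581) + 1/411770) - 1795029 = (338142 + 1/411770) - 1795029 = 139236731341/411770 - 1795029 = -599902359989/411770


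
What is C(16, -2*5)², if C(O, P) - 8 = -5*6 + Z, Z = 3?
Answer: 361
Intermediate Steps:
C(O, P) = -19 (C(O, P) = 8 + (-5*6 + 3) = 8 + (-30 + 3) = 8 - 27 = -19)
C(16, -2*5)² = (-19)² = 361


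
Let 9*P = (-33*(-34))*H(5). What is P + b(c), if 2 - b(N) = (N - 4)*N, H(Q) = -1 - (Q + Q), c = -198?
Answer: -124096/3 ≈ -41365.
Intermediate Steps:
H(Q) = -1 - 2*Q
b(N) = 2 - N*(-4 + N) (b(N) = 2 - (N - 4)*N = 2 - (-4 + N)*N = 2 - N*(-4 + N))
P = -4114/3 (P = ((-33*(-34))*(-1 - 2*5))/9 = (1122*(-1 - 10))/9 = (1122*(-11))/9 = (⅑)*(-12342) = -4114/3 ≈ -1371.3)
P + b(c) = -4114/3 + (2 - 1*(-198)² + 4*(-198)) = -4114/3 + (2 - 1*39204 - 792) = -4114/3 + (2 - 39204 - 792) = -4114/3 - 39994 = -124096/3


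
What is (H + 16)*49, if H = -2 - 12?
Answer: 98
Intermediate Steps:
H = -14
(H + 16)*49 = (-14 + 16)*49 = 2*49 = 98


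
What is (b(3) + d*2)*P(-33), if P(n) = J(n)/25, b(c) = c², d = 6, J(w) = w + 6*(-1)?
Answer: -819/25 ≈ -32.760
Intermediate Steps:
J(w) = -6 + w (J(w) = w - 6 = -6 + w)
P(n) = -6/25 + n/25 (P(n) = (-6 + n)/25 = (-6 + n)*(1/25) = -6/25 + n/25)
(b(3) + d*2)*P(-33) = (3² + 6*2)*(-6/25 + (1/25)*(-33)) = (9 + 12)*(-6/25 - 33/25) = 21*(-39/25) = -819/25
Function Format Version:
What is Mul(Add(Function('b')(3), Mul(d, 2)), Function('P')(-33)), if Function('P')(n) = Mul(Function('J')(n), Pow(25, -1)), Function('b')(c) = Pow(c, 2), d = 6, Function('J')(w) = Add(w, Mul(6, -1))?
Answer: Rational(-819, 25) ≈ -32.760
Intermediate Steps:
Function('J')(w) = Add(-6, w) (Function('J')(w) = Add(w, -6) = Add(-6, w))
Function('P')(n) = Add(Rational(-6, 25), Mul(Rational(1, 25), n)) (Function('P')(n) = Mul(Add(-6, n), Pow(25, -1)) = Mul(Add(-6, n), Rational(1, 25)) = Add(Rational(-6, 25), Mul(Rational(1, 25), n)))
Mul(Add(Function('b')(3), Mul(d, 2)), Function('P')(-33)) = Mul(Add(Pow(3, 2), Mul(6, 2)), Add(Rational(-6, 25), Mul(Rational(1, 25), -33))) = Mul(Add(9, 12), Add(Rational(-6, 25), Rational(-33, 25))) = Mul(21, Rational(-39, 25)) = Rational(-819, 25)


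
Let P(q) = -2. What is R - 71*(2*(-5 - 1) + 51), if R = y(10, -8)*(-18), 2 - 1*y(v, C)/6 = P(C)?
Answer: -3201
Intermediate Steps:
y(v, C) = 24 (y(v, C) = 12 - 6*(-2) = 12 + 12 = 24)
R = -432 (R = 24*(-18) = -432)
R - 71*(2*(-5 - 1) + 51) = -432 - 71*(2*(-5 - 1) + 51) = -432 - 71*(2*(-6) + 51) = -432 - 71*(-12 + 51) = -432 - 71*39 = -432 - 1*2769 = -432 - 2769 = -3201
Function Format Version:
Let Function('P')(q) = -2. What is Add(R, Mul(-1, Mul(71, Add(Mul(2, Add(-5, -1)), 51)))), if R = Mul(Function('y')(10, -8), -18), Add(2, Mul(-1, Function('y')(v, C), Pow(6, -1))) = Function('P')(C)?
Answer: -3201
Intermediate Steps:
Function('y')(v, C) = 24 (Function('y')(v, C) = Add(12, Mul(-6, -2)) = Add(12, 12) = 24)
R = -432 (R = Mul(24, -18) = -432)
Add(R, Mul(-1, Mul(71, Add(Mul(2, Add(-5, -1)), 51)))) = Add(-432, Mul(-1, Mul(71, Add(Mul(2, Add(-5, -1)), 51)))) = Add(-432, Mul(-1, Mul(71, Add(Mul(2, -6), 51)))) = Add(-432, Mul(-1, Mul(71, Add(-12, 51)))) = Add(-432, Mul(-1, Mul(71, 39))) = Add(-432, Mul(-1, 2769)) = Add(-432, -2769) = -3201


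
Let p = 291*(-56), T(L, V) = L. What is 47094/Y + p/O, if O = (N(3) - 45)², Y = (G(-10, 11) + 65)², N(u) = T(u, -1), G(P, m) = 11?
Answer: -65785/60648 ≈ -1.0847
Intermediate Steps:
N(u) = u
Y = 5776 (Y = (11 + 65)² = 76² = 5776)
O = 1764 (O = (3 - 45)² = (-42)² = 1764)
p = -16296
47094/Y + p/O = 47094/5776 - 16296/1764 = 47094*(1/5776) - 16296*1/1764 = 23547/2888 - 194/21 = -65785/60648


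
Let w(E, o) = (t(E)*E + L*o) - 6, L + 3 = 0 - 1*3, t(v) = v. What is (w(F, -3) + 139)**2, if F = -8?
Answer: 46225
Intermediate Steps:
L = -6 (L = -3 + (0 - 1*3) = -3 + (0 - 3) = -3 - 3 = -6)
w(E, o) = -6 + E**2 - 6*o (w(E, o) = (E*E - 6*o) - 6 = (E**2 - 6*o) - 6 = -6 + E**2 - 6*o)
(w(F, -3) + 139)**2 = ((-6 + (-8)**2 - 6*(-3)) + 139)**2 = ((-6 + 64 + 18) + 139)**2 = (76 + 139)**2 = 215**2 = 46225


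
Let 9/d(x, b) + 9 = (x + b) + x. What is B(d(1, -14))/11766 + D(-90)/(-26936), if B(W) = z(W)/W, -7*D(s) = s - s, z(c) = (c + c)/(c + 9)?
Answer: 7/352980 ≈ 1.9831e-5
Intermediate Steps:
z(c) = 2*c/(9 + c) (z(c) = (2*c)/(9 + c) = 2*c/(9 + c))
d(x, b) = 9/(-9 + b + 2*x) (d(x, b) = 9/(-9 + ((x + b) + x)) = 9/(-9 + ((b + x) + x)) = 9/(-9 + (b + 2*x)) = 9/(-9 + b + 2*x))
D(s) = 0 (D(s) = -(s - s)/7 = -⅐*0 = 0)
B(W) = 2/(9 + W) (B(W) = (2*W/(9 + W))/W = 2/(9 + W))
B(d(1, -14))/11766 + D(-90)/(-26936) = (2/(9 + 9/(-9 - 14 + 2*1)))/11766 + 0/(-26936) = (2/(9 + 9/(-9 - 14 + 2)))*(1/11766) + 0*(-1/26936) = (2/(9 + 9/(-21)))*(1/11766) + 0 = (2/(9 + 9*(-1/21)))*(1/11766) + 0 = (2/(9 - 3/7))*(1/11766) + 0 = (2/(60/7))*(1/11766) + 0 = (2*(7/60))*(1/11766) + 0 = (7/30)*(1/11766) + 0 = 7/352980 + 0 = 7/352980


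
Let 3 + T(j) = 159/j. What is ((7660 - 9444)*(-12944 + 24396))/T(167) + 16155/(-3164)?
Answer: 5397577880887/541044 ≈ 9.9762e+6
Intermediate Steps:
T(j) = -3 + 159/j
((7660 - 9444)*(-12944 + 24396))/T(167) + 16155/(-3164) = ((7660 - 9444)*(-12944 + 24396))/(-3 + 159/167) + 16155/(-3164) = (-1784*11452)/(-3 + 159*(1/167)) + 16155*(-1/3164) = -20430368/(-3 + 159/167) - 16155/3164 = -20430368/(-342/167) - 16155/3164 = -20430368*(-167/342) - 16155/3164 = 1705935728/171 - 16155/3164 = 5397577880887/541044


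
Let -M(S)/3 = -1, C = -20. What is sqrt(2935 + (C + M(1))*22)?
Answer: sqrt(2561) ≈ 50.606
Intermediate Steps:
M(S) = 3 (M(S) = -3*(-1) = 3)
sqrt(2935 + (C + M(1))*22) = sqrt(2935 + (-20 + 3)*22) = sqrt(2935 - 17*22) = sqrt(2935 - 374) = sqrt(2561)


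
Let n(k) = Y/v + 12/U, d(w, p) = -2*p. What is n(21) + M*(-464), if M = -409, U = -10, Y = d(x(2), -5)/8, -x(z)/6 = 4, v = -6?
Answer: 22772951/120 ≈ 1.8977e+5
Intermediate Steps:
x(z) = -24 (x(z) = -6*4 = -24)
Y = 5/4 (Y = -2*(-5)/8 = 10*(1/8) = 5/4 ≈ 1.2500)
n(k) = -169/120 (n(k) = (5/4)/(-6) + 12/(-10) = (5/4)*(-1/6) + 12*(-1/10) = -5/24 - 6/5 = -169/120)
n(21) + M*(-464) = -169/120 - 409*(-464) = -169/120 + 189776 = 22772951/120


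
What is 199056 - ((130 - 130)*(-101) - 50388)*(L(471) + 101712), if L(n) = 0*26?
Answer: 5125263312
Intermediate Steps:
L(n) = 0
199056 - ((130 - 130)*(-101) - 50388)*(L(471) + 101712) = 199056 - ((130 - 130)*(-101) - 50388)*(0 + 101712) = 199056 - (0*(-101) - 50388)*101712 = 199056 - (0 - 50388)*101712 = 199056 - (-50388)*101712 = 199056 - 1*(-5125064256) = 199056 + 5125064256 = 5125263312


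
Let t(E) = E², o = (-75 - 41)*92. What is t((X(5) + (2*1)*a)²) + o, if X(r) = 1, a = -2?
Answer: -10591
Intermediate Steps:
o = -10672 (o = -116*92 = -10672)
t((X(5) + (2*1)*a)²) + o = ((1 + (2*1)*(-2))²)² - 10672 = ((1 + 2*(-2))²)² - 10672 = ((1 - 4)²)² - 10672 = ((-3)²)² - 10672 = 9² - 10672 = 81 - 10672 = -10591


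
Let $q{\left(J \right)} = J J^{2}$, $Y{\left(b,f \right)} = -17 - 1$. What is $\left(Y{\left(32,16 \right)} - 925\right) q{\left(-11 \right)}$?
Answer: $1255133$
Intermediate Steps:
$Y{\left(b,f \right)} = -18$ ($Y{\left(b,f \right)} = -17 - 1 = -18$)
$q{\left(J \right)} = J^{3}$
$\left(Y{\left(32,16 \right)} - 925\right) q{\left(-11 \right)} = \left(-18 - 925\right) \left(-11\right)^{3} = \left(-943\right) \left(-1331\right) = 1255133$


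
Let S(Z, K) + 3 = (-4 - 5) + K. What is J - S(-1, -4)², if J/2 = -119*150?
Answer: -35956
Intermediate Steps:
S(Z, K) = -12 + K (S(Z, K) = -3 + ((-4 - 5) + K) = -3 + (-9 + K) = -12 + K)
J = -35700 (J = 2*(-119*150) = 2*(-17850) = -35700)
J - S(-1, -4)² = -35700 - (-12 - 4)² = -35700 - 1*(-16)² = -35700 - 1*256 = -35700 - 256 = -35956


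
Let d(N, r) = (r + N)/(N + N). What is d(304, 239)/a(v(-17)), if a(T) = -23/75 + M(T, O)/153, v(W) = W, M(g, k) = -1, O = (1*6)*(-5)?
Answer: -2076975/728384 ≈ -2.8515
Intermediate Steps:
d(N, r) = (N + r)/(2*N) (d(N, r) = (N + r)/((2*N)) = (N + r)*(1/(2*N)) = (N + r)/(2*N))
O = -30 (O = 6*(-5) = -30)
a(T) = -1198/3825 (a(T) = -23/75 - 1/153 = -1198/3825)
d(304, 239)/a(v(-17)) = ((½)*(304 + 239)/304)/(-1198/3825) = ((½)*(1/304)*543)*(-3825/1198) = (543/608)*(-3825/1198) = -2076975/728384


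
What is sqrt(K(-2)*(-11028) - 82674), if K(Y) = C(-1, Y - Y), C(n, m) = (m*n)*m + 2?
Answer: I*sqrt(104730) ≈ 323.62*I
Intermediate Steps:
C(n, m) = 2 + n*m**2 (C(n, m) = n*m**2 + 2 = 2 + n*m**2)
K(Y) = 2 (K(Y) = 2 - (Y - Y)**2 = 2 - 1*0**2 = 2 - 1*0 = 2 + 0 = 2)
sqrt(K(-2)*(-11028) - 82674) = sqrt(2*(-11028) - 82674) = sqrt(-22056 - 82674) = sqrt(-104730) = I*sqrt(104730)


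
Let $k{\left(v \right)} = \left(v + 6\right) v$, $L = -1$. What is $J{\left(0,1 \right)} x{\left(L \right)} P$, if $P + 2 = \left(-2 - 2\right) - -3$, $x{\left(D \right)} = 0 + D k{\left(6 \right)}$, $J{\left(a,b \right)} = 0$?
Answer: $0$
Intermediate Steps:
$k{\left(v \right)} = v \left(6 + v\right)$ ($k{\left(v \right)} = \left(6 + v\right) v = v \left(6 + v\right)$)
$x{\left(D \right)} = 72 D$ ($x{\left(D \right)} = 0 + D 6 \left(6 + 6\right) = 0 + D 6 \cdot 12 = 0 + D 72 = 0 + 72 D = 72 D$)
$P = -3$ ($P = -2 - 1 = -3$)
$J{\left(0,1 \right)} x{\left(L \right)} P = 0 \cdot 72 \left(-1\right) \left(-3\right) = 0 \left(-72\right) \left(-3\right) = 0 \left(-3\right) = 0$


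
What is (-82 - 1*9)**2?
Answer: 8281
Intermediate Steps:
(-82 - 1*9)**2 = (-82 - 9)**2 = (-91)**2 = 8281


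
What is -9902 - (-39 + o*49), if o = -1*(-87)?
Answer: -14126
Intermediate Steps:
o = 87
-9902 - (-39 + o*49) = -9902 - (-39 + 87*49) = -9902 - (-39 + 4263) = -9902 - 1*4224 = -9902 - 4224 = -14126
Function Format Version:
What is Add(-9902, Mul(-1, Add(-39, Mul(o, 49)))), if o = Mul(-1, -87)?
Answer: -14126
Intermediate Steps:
o = 87
Add(-9902, Mul(-1, Add(-39, Mul(o, 49)))) = Add(-9902, Mul(-1, Add(-39, Mul(87, 49)))) = Add(-9902, Mul(-1, Add(-39, 4263))) = Add(-9902, Mul(-1, 4224)) = Add(-9902, -4224) = -14126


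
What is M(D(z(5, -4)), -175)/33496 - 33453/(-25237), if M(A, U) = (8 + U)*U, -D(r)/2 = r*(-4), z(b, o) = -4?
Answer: 1858093013/845338552 ≈ 2.1980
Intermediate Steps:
D(r) = 8*r (D(r) = -2*r*(-4) = -(-8)*r = 8*r)
M(A, U) = U*(8 + U)
M(D(z(5, -4)), -175)/33496 - 33453/(-25237) = -175*(8 - 175)/33496 - 33453/(-25237) = -175*(-167)*(1/33496) - 33453*(-1/25237) = 29225*(1/33496) + 33453/25237 = 29225/33496 + 33453/25237 = 1858093013/845338552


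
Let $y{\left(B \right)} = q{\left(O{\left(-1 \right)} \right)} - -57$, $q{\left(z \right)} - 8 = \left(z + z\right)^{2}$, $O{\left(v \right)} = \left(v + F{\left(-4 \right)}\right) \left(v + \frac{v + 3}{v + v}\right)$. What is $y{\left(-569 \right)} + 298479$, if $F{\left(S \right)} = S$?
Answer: $298944$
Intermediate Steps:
$O{\left(v \right)} = \left(-4 + v\right) \left(v + \frac{3 + v}{2 v}\right)$ ($O{\left(v \right)} = \left(v - 4\right) \left(v + \frac{v + 3}{v + v}\right) = \left(-4 + v\right) \left(v + \frac{3 + v}{2 v}\right)$)
$q{\left(z \right)} = 8 + 4 z^{2}$ ($q{\left(z \right)} = 8 + \left(z + z\right)^{2} = 8 + \left(2 z\right)^{2} = 8 + 4 z^{2}$)
$y{\left(B \right)} = 465$ ($y{\left(B \right)} = \left(8 + 4 \left(- \frac{1}{2} + \left(-1\right)^{2} - \frac{6}{-1} - - \frac{7}{2}\right)^{2}\right) - -57 = \left(8 + 4 \left(- \frac{1}{2} + 1 - -6 + \frac{7}{2}\right)^{2}\right) + 57 = \left(8 + 4 \left(- \frac{1}{2} + 1 + 6 + \frac{7}{2}\right)^{2}\right) + 57 = \left(8 + 4 \cdot 10^{2}\right) + 57 = \left(8 + 4 \cdot 100\right) + 57 = \left(8 + 400\right) + 57 = 408 + 57 = 465$)
$y{\left(-569 \right)} + 298479 = 465 + 298479 = 298944$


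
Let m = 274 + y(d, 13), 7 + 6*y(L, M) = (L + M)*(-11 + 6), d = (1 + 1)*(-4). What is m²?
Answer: 649636/9 ≈ 72182.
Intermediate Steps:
d = -8 (d = 2*(-4) = -8)
y(L, M) = -7/6 - 5*L/6 - 5*M/6 (y(L, M) = -7/6 + ((L + M)*(-11 + 6))/6 = -7/6 + ((L + M)*(-5))/6 = -7/6 + (-5*L - 5*M)/6 = -7/6 + (-5*L/6 - 5*M/6) = -7/6 - 5*L/6 - 5*M/6)
m = 806/3 (m = 274 + (-7/6 - ⅚*(-8) - ⅚*13) = 274 + (-7/6 + 20/3 - 65/6) = 274 - 16/3 = 806/3 ≈ 268.67)
m² = (806/3)² = 649636/9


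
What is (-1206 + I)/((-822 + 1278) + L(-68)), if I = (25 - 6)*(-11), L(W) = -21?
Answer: -283/87 ≈ -3.2529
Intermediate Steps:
I = -209 (I = 19*(-11) = -209)
(-1206 + I)/((-822 + 1278) + L(-68)) = (-1206 - 209)/((-822 + 1278) - 21) = -1415/(456 - 21) = -1415/435 = -1415*1/435 = -283/87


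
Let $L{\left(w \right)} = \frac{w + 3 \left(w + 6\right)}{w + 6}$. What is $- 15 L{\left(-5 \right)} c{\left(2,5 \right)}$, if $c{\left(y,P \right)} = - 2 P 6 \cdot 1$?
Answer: $-1800$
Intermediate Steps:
$c{\left(y,P \right)} = - 12 P$ ($c{\left(y,P \right)} = - 2 P 6 = - 12 P$)
$L{\left(w \right)} = \frac{18 + 4 w}{6 + w}$ ($L{\left(w \right)} = \frac{w + 3 \left(6 + w\right)}{6 + w} = \frac{w + \left(18 + 3 w\right)}{6 + w} = \frac{18 + 4 w}{6 + w}$)
$- 15 L{\left(-5 \right)} c{\left(2,5 \right)} = - 15 \frac{2 \left(9 + 2 \left(-5\right)\right)}{6 - 5} \left(\left(-12\right) 5\right) = - 15 \frac{2 \left(9 - 10\right)}{1} \left(-60\right) = - 15 \cdot 2 \cdot 1 \left(-1\right) \left(-60\right) = \left(-15\right) \left(-2\right) \left(-60\right) = 30 \left(-60\right) = -1800$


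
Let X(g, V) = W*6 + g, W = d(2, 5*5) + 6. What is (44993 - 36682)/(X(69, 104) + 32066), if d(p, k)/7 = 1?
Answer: 8311/32213 ≈ 0.25800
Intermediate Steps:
d(p, k) = 7 (d(p, k) = 7*1 = 7)
W = 13 (W = 7 + 6 = 13)
X(g, V) = 78 + g (X(g, V) = 13*6 + g = 78 + g)
(44993 - 36682)/(X(69, 104) + 32066) = (44993 - 36682)/((78 + 69) + 32066) = 8311/(147 + 32066) = 8311/32213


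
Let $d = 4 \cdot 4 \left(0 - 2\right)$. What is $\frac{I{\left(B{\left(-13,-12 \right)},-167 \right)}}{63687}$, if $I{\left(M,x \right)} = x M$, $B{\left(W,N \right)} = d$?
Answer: $\frac{5344}{63687} \approx 0.08391$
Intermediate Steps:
$d = -32$ ($d = 16 \left(-2\right) = -32$)
$B{\left(W,N \right)} = -32$
$I{\left(M,x \right)} = M x$
$\frac{I{\left(B{\left(-13,-12 \right)},-167 \right)}}{63687} = \frac{\left(-32\right) \left(-167\right)}{63687} = 5344 \cdot \frac{1}{63687} = \frac{5344}{63687}$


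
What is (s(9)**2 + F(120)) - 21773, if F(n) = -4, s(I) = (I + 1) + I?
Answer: -21416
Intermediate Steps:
s(I) = 1 + 2*I (s(I) = (1 + I) + I = 1 + 2*I)
(s(9)**2 + F(120)) - 21773 = ((1 + 2*9)**2 - 4) - 21773 = ((1 + 18)**2 - 4) - 21773 = (19**2 - 4) - 21773 = (361 - 4) - 21773 = 357 - 21773 = -21416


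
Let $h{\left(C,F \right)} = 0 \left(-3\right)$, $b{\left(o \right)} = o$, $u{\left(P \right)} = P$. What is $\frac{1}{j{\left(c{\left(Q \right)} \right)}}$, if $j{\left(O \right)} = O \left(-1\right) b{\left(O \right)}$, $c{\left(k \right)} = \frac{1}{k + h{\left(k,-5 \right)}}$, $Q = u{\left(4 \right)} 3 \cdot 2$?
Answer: $-576$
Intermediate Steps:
$h{\left(C,F \right)} = 0$
$Q = 24$ ($Q = 4 \cdot 3 \cdot 2 = 12 \cdot 2 = 24$)
$c{\left(k \right)} = \frac{1}{k}$ ($c{\left(k \right)} = \frac{1}{k + 0} = \frac{1}{k}$)
$j{\left(O \right)} = - O^{2}$ ($j{\left(O \right)} = O \left(-1\right) O = - O O = - O^{2}$)
$\frac{1}{j{\left(c{\left(Q \right)} \right)}} = \frac{1}{\left(-1\right) \left(\frac{1}{24}\right)^{2}} = \frac{1}{\left(-1\right) \frac{1}{576}} = \frac{1}{- \frac{1}{576}} = -576$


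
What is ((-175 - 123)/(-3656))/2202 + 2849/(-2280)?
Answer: -119454319/95599830 ≈ -1.2495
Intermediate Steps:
((-175 - 123)/(-3656))/2202 + 2849/(-2280) = -298*(-1/3656)*(1/2202) + 2849*(-1/2280) = (149/1828)*(1/2202) - 2849/2280 = 149/4025256 - 2849/2280 = -119454319/95599830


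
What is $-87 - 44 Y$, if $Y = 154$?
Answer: $-6863$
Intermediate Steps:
$-87 - 44 Y = -87 - 6776 = -6863$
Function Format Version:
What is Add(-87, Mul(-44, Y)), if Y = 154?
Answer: -6863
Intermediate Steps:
Add(-87, Mul(-44, Y)) = Add(-87, Mul(-44, 154)) = Add(-87, -6776) = -6863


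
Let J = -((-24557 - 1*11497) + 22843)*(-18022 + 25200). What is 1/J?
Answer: 1/94828558 ≈ 1.0545e-8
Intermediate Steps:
J = 94828558 (J = -((-24557 - 11497) + 22843)*7178 = -(-36054 + 22843)*7178 = -(-13211)*7178 = -1*(-94828558) = 94828558)
1/J = 1/94828558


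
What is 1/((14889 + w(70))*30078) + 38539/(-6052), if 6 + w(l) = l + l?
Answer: -512185343321/80431399332 ≈ -6.3680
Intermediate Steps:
w(l) = -6 + 2*l (w(l) = -6 + (l + l) = -6 + 2*l)
1/((14889 + w(70))*30078) + 38539/(-6052) = 1/((14889 + (-6 + 2*70))*30078) + 38539/(-6052) = (1/30078)/(14889 + (-6 + 140)) + 38539*(-1/6052) = (1/30078)/(14889 + 134) - 2267/356 = (1/30078)/15023 - 2267/356 = (1/15023)*(1/30078) - 2267/356 = 1/451861794 - 2267/356 = -512185343321/80431399332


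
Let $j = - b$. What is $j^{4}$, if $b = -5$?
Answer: $625$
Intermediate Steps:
$j = 5$ ($j = \left(-1\right) \left(-5\right) = 5$)
$j^{4} = 5^{4} = 625$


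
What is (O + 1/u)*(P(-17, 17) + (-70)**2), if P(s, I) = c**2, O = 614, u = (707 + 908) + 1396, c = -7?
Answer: 9149488495/3011 ≈ 3.0387e+6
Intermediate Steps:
u = 3011 (u = 1615 + 1396 = 3011)
P(s, I) = 49 (P(s, I) = (-7)**2 = 49)
(O + 1/u)*(P(-17, 17) + (-70)**2) = (614 + 1/3011)*(49 + (-70)**2) = (614 + 1/3011)*(49 + 4900) = (1848755/3011)*4949 = 9149488495/3011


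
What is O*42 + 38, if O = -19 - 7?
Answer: -1054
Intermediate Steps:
O = -26
O*42 + 38 = -26*42 + 38 = -1092 + 38 = -1054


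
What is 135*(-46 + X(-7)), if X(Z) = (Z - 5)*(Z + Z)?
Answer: 16470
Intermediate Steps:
X(Z) = 2*Z*(-5 + Z) (X(Z) = (-5 + Z)*(2*Z) = 2*Z*(-5 + Z))
135*(-46 + X(-7)) = 135*(-46 + 2*(-7)*(-5 - 7)) = 135*(-46 + 2*(-7)*(-12)) = 135*(-46 + 168) = 135*122 = 16470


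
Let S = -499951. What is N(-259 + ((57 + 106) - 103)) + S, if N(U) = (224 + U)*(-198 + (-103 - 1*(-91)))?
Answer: -505201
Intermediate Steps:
N(U) = -47040 - 210*U (N(U) = (224 + U)*(-198 + (-103 + 91)) = (224 + U)*(-198 - 12) = (224 + U)*(-210) = -47040 - 210*U)
N(-259 + ((57 + 106) - 103)) + S = (-47040 - 210*(-259 + ((57 + 106) - 103))) - 499951 = (-47040 - 210*(-259 + (163 - 103))) - 499951 = (-47040 - 210*(-259 + 60)) - 499951 = (-47040 - 210*(-199)) - 499951 = (-47040 + 41790) - 499951 = -5250 - 499951 = -505201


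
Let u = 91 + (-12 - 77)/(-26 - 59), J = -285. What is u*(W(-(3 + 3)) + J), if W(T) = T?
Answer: -2276784/85 ≈ -26786.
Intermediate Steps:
u = 7824/85 (u = 91 - 89/(-85) = 91 - 89*(-1/85) = 91 + 89/85 = 7824/85 ≈ 92.047)
u*(W(-(3 + 3)) + J) = 7824*(-(3 + 3) - 285)/85 = 7824*(-1*6 - 285)/85 = 7824*(-6 - 285)/85 = (7824/85)*(-291) = -2276784/85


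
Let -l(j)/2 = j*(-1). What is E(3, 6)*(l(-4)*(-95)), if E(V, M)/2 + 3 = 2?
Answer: -1520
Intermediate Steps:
E(V, M) = -2 (E(V, M) = -6 + 2*2 = -6 + 4 = -2)
l(j) = 2*j (l(j) = -2*j*(-1) = -(-2)*j = 2*j)
E(3, 6)*(l(-4)*(-95)) = -2*2*(-4)*(-95) = -(-16)*(-95) = -2*760 = -1520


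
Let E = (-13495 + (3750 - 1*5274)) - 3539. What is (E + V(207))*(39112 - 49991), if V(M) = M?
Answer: 199640529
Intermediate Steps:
E = -18558 (E = (-13495 + (3750 - 5274)) - 3539 = (-13495 - 1524) - 3539 = -15019 - 3539 = -18558)
(E + V(207))*(39112 - 49991) = (-18558 + 207)*(39112 - 49991) = -18351*(-10879) = 199640529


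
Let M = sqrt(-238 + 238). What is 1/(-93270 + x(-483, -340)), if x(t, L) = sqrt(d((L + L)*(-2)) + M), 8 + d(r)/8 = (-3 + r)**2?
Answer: -46635/4342280686 - sqrt(3682882)/4342280686 ≈ -1.1182e-5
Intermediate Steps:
M = 0 (M = sqrt(0) = 0)
d(r) = -64 + 8*(-3 + r)**2
x(t, L) = sqrt(-64 + 8*(-3 - 4*L)**2) (x(t, L) = sqrt((-64 + 8*(-3 + (L + L)*(-2))**2) + 0) = sqrt((-64 + 8*(-3 + (2*L)*(-2))**2) + 0) = sqrt((-64 + 8*(-3 - 4*L)**2) + 0) = sqrt(-64 + 8*(-3 - 4*L)**2))
1/(-93270 + x(-483, -340)) = 1/(-93270 + 2*sqrt(-16 + 2*(3 + 4*(-340))**2)) = 1/(-93270 + 2*sqrt(-16 + 2*(3 - 1360)**2)) = 1/(-93270 + 2*sqrt(-16 + 2*(-1357)**2)) = 1/(-93270 + 2*sqrt(-16 + 2*1841449)) = 1/(-93270 + 2*sqrt(-16 + 3682898)) = 1/(-93270 + 2*sqrt(3682882))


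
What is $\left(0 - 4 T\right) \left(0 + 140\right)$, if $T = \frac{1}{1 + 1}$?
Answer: $-280$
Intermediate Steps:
$T = \frac{1}{2} \approx 0.5$
$\left(0 - 4 T\right) \left(0 + 140\right) = \left(0 - 2\right) \left(0 + 140\right) = \left(0 - 2\right) 140 = \left(-2\right) 140 = -280$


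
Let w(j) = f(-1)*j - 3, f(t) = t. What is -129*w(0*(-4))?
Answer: 387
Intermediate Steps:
w(j) = -3 - j (w(j) = -j - 3 = -3 - j)
-129*w(0*(-4)) = -129*(-3 - 0*(-4)) = -129*(-3 - 1*0) = -129*(-3 + 0) = -129*(-3) = 387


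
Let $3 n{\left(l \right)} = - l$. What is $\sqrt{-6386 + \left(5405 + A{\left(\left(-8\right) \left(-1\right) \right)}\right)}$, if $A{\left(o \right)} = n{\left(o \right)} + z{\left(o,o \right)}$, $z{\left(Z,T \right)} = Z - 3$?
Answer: $\frac{2 i \sqrt{2202}}{3} \approx 31.284 i$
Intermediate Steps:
$n{\left(l \right)} = - \frac{l}{3}$ ($n{\left(l \right)} = \frac{\left(-1\right) l}{3} = - \frac{l}{3}$)
$z{\left(Z,T \right)} = -3 + Z$ ($z{\left(Z,T \right)} = Z - 3 = -3 + Z$)
$A{\left(o \right)} = -3 + \frac{2 o}{3}$ ($A{\left(o \right)} = - \frac{o}{3} + \left(-3 + o\right) = -3 + \frac{2 o}{3}$)
$\sqrt{-6386 + \left(5405 + A{\left(\left(-8\right) \left(-1\right) \right)}\right)} = \sqrt{-6386 + \left(5405 - \left(3 - \frac{2 \left(\left(-8\right) \left(-1\right)\right)}{3}\right)\right)} = \sqrt{-6386 + \left(5405 + \left(-3 + \frac{2}{3} \cdot 8\right)\right)} = \sqrt{-6386 + \left(5405 + \left(-3 + \frac{16}{3}\right)\right)} = \sqrt{-6386 + \left(5405 + \frac{7}{3}\right)} = \sqrt{-6386 + \frac{16222}{3}} = \sqrt{- \frac{2936}{3}} = \frac{2 i \sqrt{2202}}{3}$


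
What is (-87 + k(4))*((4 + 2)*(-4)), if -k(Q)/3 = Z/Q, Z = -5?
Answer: 1998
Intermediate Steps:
k(Q) = 15/Q (k(Q) = -(-15)/Q = 15/Q)
(-87 + k(4))*((4 + 2)*(-4)) = (-87 + 15/4)*((4 + 2)*(-4)) = (-87 + 15*(¼))*(6*(-4)) = (-87 + 15/4)*(-24) = -333/4*(-24) = 1998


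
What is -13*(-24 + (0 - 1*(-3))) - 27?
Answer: 246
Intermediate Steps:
-13*(-24 + (0 - 1*(-3))) - 27 = -13*(-24 + (0 + 3)) - 27 = -13*(-24 + 3) - 27 = -13*(-21) - 27 = 273 - 27 = 246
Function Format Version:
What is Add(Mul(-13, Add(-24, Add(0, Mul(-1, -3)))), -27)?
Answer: 246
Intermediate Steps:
Add(Mul(-13, Add(-24, Add(0, Mul(-1, -3)))), -27) = Add(Mul(-13, Add(-24, Add(0, 3))), -27) = Add(Mul(-13, Add(-24, 3)), -27) = Add(Mul(-13, -21), -27) = Add(273, -27) = 246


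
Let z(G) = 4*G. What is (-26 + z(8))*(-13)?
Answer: -78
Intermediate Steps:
(-26 + z(8))*(-13) = (-26 + 4*8)*(-13) = (-26 + 32)*(-13) = 6*(-13) = -78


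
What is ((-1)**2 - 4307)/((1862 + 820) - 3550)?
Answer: 2153/434 ≈ 4.9608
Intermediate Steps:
((-1)**2 - 4307)/((1862 + 820) - 3550) = (1 - 4307)/(2682 - 3550) = -4306/(-868) = -4306*(-1/868) = 2153/434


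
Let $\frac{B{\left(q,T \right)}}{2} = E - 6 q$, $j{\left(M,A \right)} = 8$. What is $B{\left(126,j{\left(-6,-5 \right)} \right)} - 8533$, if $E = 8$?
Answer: $-10029$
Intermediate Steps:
$B{\left(q,T \right)} = 16 - 12 q$ ($B{\left(q,T \right)} = 2 \left(8 - 6 q\right) = 16 - 12 q$)
$B{\left(126,j{\left(-6,-5 \right)} \right)} - 8533 = \left(16 - 1512\right) - 8533 = -1496 - 8533 = -10029$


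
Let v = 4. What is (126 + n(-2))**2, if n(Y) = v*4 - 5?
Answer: 18769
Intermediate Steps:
n(Y) = 11 (n(Y) = 4*4 - 5 = 16 - 5 = 11)
(126 + n(-2))**2 = (126 + 11)**2 = 137**2 = 18769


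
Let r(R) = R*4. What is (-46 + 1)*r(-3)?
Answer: 540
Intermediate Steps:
r(R) = 4*R
(-46 + 1)*r(-3) = (-46 + 1)*(4*(-3)) = -45*(-12) = 540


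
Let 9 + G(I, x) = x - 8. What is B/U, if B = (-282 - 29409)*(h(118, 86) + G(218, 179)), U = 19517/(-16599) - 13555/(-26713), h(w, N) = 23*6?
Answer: 987394440158775/74089544 ≈ 1.3327e+7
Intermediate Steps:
G(I, x) = -17 + x (G(I, x) = -9 + (x - 8) = -9 + (-8 + x) = -17 + x)
h(w, N) = 138
U = -296358176/443409087 (U = 19517*(-1/16599) - 13555*(-1/26713) = -19517/16599 + 13555/26713 = -296358176/443409087 ≈ -0.66836)
B = -8907300 (B = (-282 - 29409)*(138 + (-17 + 179)) = -29691*(138 + 162) = -29691*300 = -8907300)
B/U = -8907300/(-296358176/443409087) = -8907300*(-443409087/296358176) = 987394440158775/74089544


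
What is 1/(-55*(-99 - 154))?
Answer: 1/13915 ≈ 7.1865e-5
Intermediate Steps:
1/(-55*(-99 - 154)) = 1/(-55*(-253)) = 1/13915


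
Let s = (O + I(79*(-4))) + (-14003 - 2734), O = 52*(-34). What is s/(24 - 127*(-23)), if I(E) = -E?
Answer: -18189/2945 ≈ -6.1762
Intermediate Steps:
O = -1768
s = -18189 (s = (-1768 - 79*(-4)) + (-14003 - 2734) = (-1768 - 1*(-316)) - 16737 = (-1768 + 316) - 16737 = -1452 - 16737 = -18189)
s/(24 - 127*(-23)) = -18189/(24 - 127*(-23)) = -18189/(24 + 2921) = -18189/2945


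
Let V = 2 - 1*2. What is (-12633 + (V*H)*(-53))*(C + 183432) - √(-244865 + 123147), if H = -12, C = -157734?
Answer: -324642834 - I*√121718 ≈ -3.2464e+8 - 348.88*I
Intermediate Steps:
V = 0 (V = 2 - 2 = 0)
(-12633 + (V*H)*(-53))*(C + 183432) - √(-244865 + 123147) = (-12633 + (0*(-12))*(-53))*(-157734 + 183432) - √(-244865 + 123147) = (-12633 + 0*(-53))*25698 - √(-121718) = (-12633 + 0)*25698 - I*√121718 = -12633*25698 - I*√121718 = -324642834 - I*√121718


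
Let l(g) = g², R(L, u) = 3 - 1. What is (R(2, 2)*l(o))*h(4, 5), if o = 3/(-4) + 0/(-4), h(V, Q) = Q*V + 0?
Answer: 45/2 ≈ 22.500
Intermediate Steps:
h(V, Q) = Q*V
R(L, u) = 2
o = -¾ (o = 3*(-¼) + 0*(-¼) = -¾ + 0 = -¾ ≈ -0.75000)
(R(2, 2)*l(o))*h(4, 5) = (2*(-¾)²)*(5*4) = (2*(9/16))*20 = (9/8)*20 = 45/2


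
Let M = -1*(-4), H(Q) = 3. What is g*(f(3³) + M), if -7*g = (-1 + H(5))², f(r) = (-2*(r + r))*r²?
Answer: 314912/7 ≈ 44987.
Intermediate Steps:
M = 4
f(r) = -4*r³ (f(r) = (-4*r)*r² = -4*r³)
g = -4/7 (g = -(-1 + 3)²/7 = -⅐*2² = -⅐*4 = -4/7 ≈ -0.57143)
g*(f(3³) + M) = -4*(-4*(3³)³ + 4)/7 = -4*(-4*27³ + 4)/7 = -4*(-4*19683 + 4)/7 = -4*(-78732 + 4)/7 = -4/7*(-78728) = 314912/7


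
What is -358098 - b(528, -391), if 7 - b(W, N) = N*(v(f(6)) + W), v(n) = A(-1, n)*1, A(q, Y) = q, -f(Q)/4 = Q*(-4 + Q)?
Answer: -564162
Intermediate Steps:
f(Q) = -4*Q*(-4 + Q)
v(n) = -1 (v(n) = -1*1 = -1)
b(W, N) = 7 - N*(-1 + W)
-358098 - b(528, -391) = -358098 - (7 - 391 - 1*(-391)*528) = -358098 - (7 - 391 + 206448) = -358098 - 1*206064 = -358098 - 206064 = -564162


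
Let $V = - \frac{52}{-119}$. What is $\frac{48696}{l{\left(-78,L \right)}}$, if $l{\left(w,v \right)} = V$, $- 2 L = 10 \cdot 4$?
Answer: $\frac{1448706}{13} \approx 1.1144 \cdot 10^{5}$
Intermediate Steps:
$L = -20$ ($L = - \frac{10 \cdot 4}{2} = \left(- \frac{1}{2}\right) 40 = -20$)
$V = \frac{52}{119}$ ($V = \left(-52\right) \left(- \frac{1}{119}\right) = \frac{52}{119} \approx 0.43697$)
$l{\left(w,v \right)} = \frac{52}{119}$
$\frac{48696}{l{\left(-78,L \right)}} = \frac{48696}{\frac{52}{119}} = 48696 \cdot \frac{119}{52} = \frac{1448706}{13}$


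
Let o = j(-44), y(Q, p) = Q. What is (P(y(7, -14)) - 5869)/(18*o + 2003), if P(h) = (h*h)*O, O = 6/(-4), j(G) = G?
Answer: -11885/2422 ≈ -4.9071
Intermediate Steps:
o = -44
O = -3/2 (O = 6*(-¼) = -3/2 ≈ -1.5000)
P(h) = -3*h²/2 (P(h) = (h*h)*(-3/2) = h²*(-3/2) = -3*h²/2)
(P(y(7, -14)) - 5869)/(18*o + 2003) = (-3/2*7² - 5869)/(18*(-44) + 2003) = (-3/2*49 - 5869)/(-792 + 2003) = (-147/2 - 5869)/1211 = -11885/2*1/1211 = -11885/2422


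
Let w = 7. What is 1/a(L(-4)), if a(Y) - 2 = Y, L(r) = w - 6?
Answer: ⅓ ≈ 0.33333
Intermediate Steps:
L(r) = 1 (L(r) = 7 - 6 = 1)
a(Y) = 2 + Y
1/a(L(-4)) = 1/(2 + 1) = 1/3 = ⅓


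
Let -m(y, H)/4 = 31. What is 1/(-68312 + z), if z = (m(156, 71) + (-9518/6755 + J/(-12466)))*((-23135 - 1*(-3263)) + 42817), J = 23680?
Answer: -8420783/25173154062802 ≈ -3.3451e-7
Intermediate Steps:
m(y, H) = -124 (m(y, H) = -4*31 = -124)
z = -24597913534506/8420783 (z = (-124 + (-9518/6755 + 23680/(-12466)))*((-23135 - 1*(-3263)) + 42817) = (-124 + (-9518*1/6755 + 23680*(-1/12466)))*((-23135 + 3263) + 42817) = (-124 + (-9518/6755 - 11840/6233))*(-19872 + 42817) = (-124 - 139304894/42103915)*22945 = -5360190354/42103915*22945 = -24597913534506/8420783 ≈ -2.9211e+6)
1/(-68312 + z) = 1/(-68312 - 24597913534506/8420783) = 1/(-25173154062802/8420783) = -8420783/25173154062802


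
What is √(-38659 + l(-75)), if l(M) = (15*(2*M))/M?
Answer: I*√38629 ≈ 196.54*I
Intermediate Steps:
l(M) = 30 (l(M) = (30*M)/M = 30)
√(-38659 + l(-75)) = √(-38659 + 30) = √(-38629) = I*√38629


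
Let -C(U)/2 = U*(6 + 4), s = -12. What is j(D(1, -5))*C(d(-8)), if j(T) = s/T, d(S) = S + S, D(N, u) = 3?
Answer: -1280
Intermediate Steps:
d(S) = 2*S
j(T) = -12/T
C(U) = -20*U (C(U) = -2*U*(6 + 4) = -2*U*10 = -20*U)
j(D(1, -5))*C(d(-8)) = (-12/3)*(-40*(-8)) = (-12*⅓)*(-20*(-16)) = -4*320 = -1280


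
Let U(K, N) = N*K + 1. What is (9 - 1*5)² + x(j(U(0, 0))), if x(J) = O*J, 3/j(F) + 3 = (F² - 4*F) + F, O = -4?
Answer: 92/5 ≈ 18.400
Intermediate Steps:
U(K, N) = 1 + K*N (U(K, N) = K*N + 1 = 1 + K*N)
j(F) = 3/(-3 + F² - 3*F) (j(F) = 3/(-3 + ((F² - 4*F) + F)) = 3/(-3 + (F² - 3*F)) = 3/(-3 + F² - 3*F))
x(J) = -4*J
(9 - 1*5)² + x(j(U(0, 0))) = (9 - 1*5)² - 12/(-3 + (1 + 0*0)² - 3*(1 + 0*0)) = (9 - 5)² - 12/(-3 + (1 + 0)² - 3*(1 + 0)) = 4² - 12/(-3 + 1² - 3*1) = 16 - 12/(-3 + 1 - 3) = 16 - 12/(-5) = 16 - 12*(-1)/5 = 16 - 4*(-⅗) = 16 + 12/5 = 92/5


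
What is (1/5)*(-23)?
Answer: -23/5 ≈ -4.6000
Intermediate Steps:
(1/5)*(-23) = (1*(⅕))*(-23) = (⅕)*(-23) = -23/5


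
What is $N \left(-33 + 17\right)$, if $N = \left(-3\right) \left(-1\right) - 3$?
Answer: $0$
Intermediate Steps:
$N = 0$ ($N = 3 - 3 = 0$)
$N \left(-33 + 17\right) = 0 \left(-33 + 17\right) = 0 \left(-16\right) = 0$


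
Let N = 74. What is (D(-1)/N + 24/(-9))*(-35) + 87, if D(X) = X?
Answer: 40139/222 ≈ 180.81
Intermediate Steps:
(D(-1)/N + 24/(-9))*(-35) + 87 = (-1/74 + 24/(-9))*(-35) + 87 = (-1*1/74 + 24*(-⅑))*(-35) + 87 = (-1/74 - 8/3)*(-35) + 87 = -595/222*(-35) + 87 = 20825/222 + 87 = 40139/222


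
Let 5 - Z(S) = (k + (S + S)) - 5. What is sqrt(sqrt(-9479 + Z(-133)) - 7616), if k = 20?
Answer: sqrt(-7616 + I*sqrt(9223)) ≈ 0.5502 + 87.271*I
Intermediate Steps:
Z(S) = -10 - 2*S (Z(S) = 5 - ((20 + (S + S)) - 5) = 5 - ((20 + 2*S) - 5) = 5 - (15 + 2*S) = 5 + (-15 - 2*S) = -10 - 2*S)
sqrt(sqrt(-9479 + Z(-133)) - 7616) = sqrt(sqrt(-9479 + (-10 - 2*(-133))) - 7616) = sqrt(sqrt(-9479 + (-10 + 266)) - 7616) = sqrt(sqrt(-9479 + 256) - 7616) = sqrt(sqrt(-9223) - 7616) = sqrt(I*sqrt(9223) - 7616) = sqrt(-7616 + I*sqrt(9223))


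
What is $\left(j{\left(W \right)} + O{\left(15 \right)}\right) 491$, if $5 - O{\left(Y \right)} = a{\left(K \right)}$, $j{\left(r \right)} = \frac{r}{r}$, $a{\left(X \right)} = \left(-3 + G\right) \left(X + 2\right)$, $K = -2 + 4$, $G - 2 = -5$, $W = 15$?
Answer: $14730$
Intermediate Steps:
$G = -3$ ($G = 2 - 5 = -3$)
$K = 2$
$a{\left(X \right)} = -12 - 6 X$ ($a{\left(X \right)} = \left(-3 - 3\right) \left(X + 2\right) = - 6 \left(2 + X\right) = -12 - 6 X$)
$j{\left(r \right)} = 1$
$O{\left(Y \right)} = 29$ ($O{\left(Y \right)} = 5 - \left(-12 - 12\right) = 5 - -24 = 5 + 24 = 29$)
$\left(j{\left(W \right)} + O{\left(15 \right)}\right) 491 = \left(1 + 29\right) 491 = 30 \cdot 491 = 14730$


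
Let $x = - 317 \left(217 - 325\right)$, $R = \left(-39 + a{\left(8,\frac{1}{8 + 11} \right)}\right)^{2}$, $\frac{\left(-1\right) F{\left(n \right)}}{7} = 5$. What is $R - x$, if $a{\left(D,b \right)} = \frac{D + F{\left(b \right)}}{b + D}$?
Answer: $- \frac{9375804}{289} \approx -32442.0$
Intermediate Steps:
$F{\left(n \right)} = -35$ ($F{\left(n \right)} = \left(-7\right) 5 = -35$)
$a{\left(D,b \right)} = \frac{-35 + D}{D + b}$ ($a{\left(D,b \right)} = \frac{D - 35}{b + D} = \frac{-35 + D}{D + b}$)
$R = \frac{518400}{289}$ ($R = \left(-39 + \frac{-35 + 8}{8 + \frac{1}{8 + 11}}\right)^{2} = \left(-39 + \frac{1}{8 + \frac{1}{19}} \left(-27\right)\right)^{2} = \left(-39 + \frac{1}{\frac{153}{19}} \left(-27\right)\right)^{2} = \left(-39 + \frac{19}{153} \left(-27\right)\right)^{2} = \left(-39 - \frac{57}{17}\right)^{2} = \left(- \frac{720}{17}\right)^{2} = \frac{518400}{289} \approx 1793.8$)
$x = 34236$ ($x = \left(-317\right) \left(-108\right) = 34236$)
$R - x = \frac{518400}{289} - 34236 = - \frac{9375804}{289}$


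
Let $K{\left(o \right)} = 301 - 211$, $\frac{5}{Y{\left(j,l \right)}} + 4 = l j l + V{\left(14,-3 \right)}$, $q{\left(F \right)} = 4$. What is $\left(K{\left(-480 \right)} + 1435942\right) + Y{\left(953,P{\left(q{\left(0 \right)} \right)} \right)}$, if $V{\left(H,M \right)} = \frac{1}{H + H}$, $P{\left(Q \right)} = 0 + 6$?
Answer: $\frac{1379327404556}{960513} \approx 1.436 \cdot 10^{6}$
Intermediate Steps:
$P{\left(Q \right)} = 6$
$V{\left(H,M \right)} = \frac{1}{2 H}$
$Y{\left(j,l \right)} = \frac{5}{- \frac{111}{28} + j l^{2}}$ ($Y{\left(j,l \right)} = \frac{5}{-4 + \left(l j l + \frac{1}{2 \cdot 14}\right)} = \frac{5}{-4 + \left(j l l + \frac{1}{2} \cdot \frac{1}{14}\right)} = \frac{5}{-4 + \left(j l^{2} + \frac{1}{28}\right)} = \frac{5}{-4 + \left(\frac{1}{28} + j l^{2}\right)} = \frac{5}{- \frac{111}{28} + j l^{2}}$)
$K{\left(o \right)} = 90$
$\left(K{\left(-480 \right)} + 1435942\right) + Y{\left(953,P{\left(q{\left(0 \right)} \right)} \right)} = \left(90 + 1435942\right) + \frac{140}{-111 + 28 \cdot 953 \cdot 6^{2}} = 1436032 + \frac{140}{-111 + 28 \cdot 953 \cdot 36} = 1436032 + \frac{140}{-111 + 960624} = 1436032 + \frac{140}{960513} = \frac{1379327404556}{960513}$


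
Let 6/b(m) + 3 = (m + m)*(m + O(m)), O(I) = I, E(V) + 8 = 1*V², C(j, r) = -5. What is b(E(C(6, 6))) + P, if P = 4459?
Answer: 5141233/1153 ≈ 4459.0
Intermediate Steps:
E(V) = -8 + V² (E(V) = -8 + 1*V² = -8 + V²)
b(m) = 6/(-3 + 4*m²) (b(m) = 6/(-3 + (m + m)*(m + m)) = 6/(-3 + (2*m)*(2*m)) = 6/(-3 + 4*m²))
b(E(C(6, 6))) + P = 6/(-3 + 4*(-8 + (-5)²)²) + 4459 = 6/(-3 + 4*(-8 + 25)²) + 4459 = 6/(-3 + 4*17²) + 4459 = 6/(-3 + 4*289) + 4459 = 6/(-3 + 1156) + 4459 = 6/1153 + 4459 = 5141233/1153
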